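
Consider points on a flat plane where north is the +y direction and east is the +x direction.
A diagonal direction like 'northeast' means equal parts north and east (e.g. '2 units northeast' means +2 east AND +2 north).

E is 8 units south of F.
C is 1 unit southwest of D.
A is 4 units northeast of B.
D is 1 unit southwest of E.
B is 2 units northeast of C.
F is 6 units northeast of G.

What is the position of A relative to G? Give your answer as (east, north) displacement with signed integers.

Place G at the origin (east=0, north=0).
  F is 6 units northeast of G: delta (east=+6, north=+6); F at (east=6, north=6).
  E is 8 units south of F: delta (east=+0, north=-8); E at (east=6, north=-2).
  D is 1 unit southwest of E: delta (east=-1, north=-1); D at (east=5, north=-3).
  C is 1 unit southwest of D: delta (east=-1, north=-1); C at (east=4, north=-4).
  B is 2 units northeast of C: delta (east=+2, north=+2); B at (east=6, north=-2).
  A is 4 units northeast of B: delta (east=+4, north=+4); A at (east=10, north=2).
Therefore A relative to G: (east=10, north=2).

Answer: A is at (east=10, north=2) relative to G.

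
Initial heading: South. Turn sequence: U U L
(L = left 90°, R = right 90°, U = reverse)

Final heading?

Answer: Final heading: East

Derivation:
Start: South
  U (U-turn (180°)) -> North
  U (U-turn (180°)) -> South
  L (left (90° counter-clockwise)) -> East
Final: East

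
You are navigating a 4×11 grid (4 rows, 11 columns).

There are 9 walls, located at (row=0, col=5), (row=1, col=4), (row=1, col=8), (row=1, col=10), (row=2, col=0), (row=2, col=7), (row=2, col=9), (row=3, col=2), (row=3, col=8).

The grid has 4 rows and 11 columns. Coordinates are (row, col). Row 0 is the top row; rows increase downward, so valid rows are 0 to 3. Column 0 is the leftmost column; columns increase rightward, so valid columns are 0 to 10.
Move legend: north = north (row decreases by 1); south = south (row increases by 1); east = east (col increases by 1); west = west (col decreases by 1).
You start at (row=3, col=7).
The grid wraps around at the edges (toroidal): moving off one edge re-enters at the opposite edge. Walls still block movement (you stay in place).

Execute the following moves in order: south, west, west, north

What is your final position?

Answer: Final position: (row=3, col=6)

Derivation:
Start: (row=3, col=7)
  south (south): (row=3, col=7) -> (row=0, col=7)
  west (west): (row=0, col=7) -> (row=0, col=6)
  west (west): blocked, stay at (row=0, col=6)
  north (north): (row=0, col=6) -> (row=3, col=6)
Final: (row=3, col=6)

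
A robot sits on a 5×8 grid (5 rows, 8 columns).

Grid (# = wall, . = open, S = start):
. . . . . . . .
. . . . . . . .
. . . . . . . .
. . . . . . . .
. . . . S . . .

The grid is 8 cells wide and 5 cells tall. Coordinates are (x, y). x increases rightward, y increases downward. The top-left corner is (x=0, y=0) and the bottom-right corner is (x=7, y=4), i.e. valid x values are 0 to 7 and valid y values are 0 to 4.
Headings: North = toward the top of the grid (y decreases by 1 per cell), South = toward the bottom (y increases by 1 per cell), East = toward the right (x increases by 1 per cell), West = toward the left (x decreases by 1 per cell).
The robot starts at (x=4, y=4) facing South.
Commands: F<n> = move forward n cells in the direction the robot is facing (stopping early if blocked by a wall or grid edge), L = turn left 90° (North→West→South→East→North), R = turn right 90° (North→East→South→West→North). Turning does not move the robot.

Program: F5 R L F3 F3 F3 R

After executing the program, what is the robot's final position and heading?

Answer: Final position: (x=4, y=4), facing West

Derivation:
Start: (x=4, y=4), facing South
  F5: move forward 0/5 (blocked), now at (x=4, y=4)
  R: turn right, now facing West
  L: turn left, now facing South
  [×3]F3: move forward 0/3 (blocked), now at (x=4, y=4)
  R: turn right, now facing West
Final: (x=4, y=4), facing West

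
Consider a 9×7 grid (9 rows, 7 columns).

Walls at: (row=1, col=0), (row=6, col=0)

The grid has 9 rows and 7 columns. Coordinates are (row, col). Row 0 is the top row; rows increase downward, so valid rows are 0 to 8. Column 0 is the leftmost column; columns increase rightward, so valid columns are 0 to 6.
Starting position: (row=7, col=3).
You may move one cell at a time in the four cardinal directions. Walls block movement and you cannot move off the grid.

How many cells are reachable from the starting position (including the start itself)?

Answer: Reachable cells: 61

Derivation:
BFS flood-fill from (row=7, col=3):
  Distance 0: (row=7, col=3)
  Distance 1: (row=6, col=3), (row=7, col=2), (row=7, col=4), (row=8, col=3)
  Distance 2: (row=5, col=3), (row=6, col=2), (row=6, col=4), (row=7, col=1), (row=7, col=5), (row=8, col=2), (row=8, col=4)
  Distance 3: (row=4, col=3), (row=5, col=2), (row=5, col=4), (row=6, col=1), (row=6, col=5), (row=7, col=0), (row=7, col=6), (row=8, col=1), (row=8, col=5)
  Distance 4: (row=3, col=3), (row=4, col=2), (row=4, col=4), (row=5, col=1), (row=5, col=5), (row=6, col=6), (row=8, col=0), (row=8, col=6)
  Distance 5: (row=2, col=3), (row=3, col=2), (row=3, col=4), (row=4, col=1), (row=4, col=5), (row=5, col=0), (row=5, col=6)
  Distance 6: (row=1, col=3), (row=2, col=2), (row=2, col=4), (row=3, col=1), (row=3, col=5), (row=4, col=0), (row=4, col=6)
  Distance 7: (row=0, col=3), (row=1, col=2), (row=1, col=4), (row=2, col=1), (row=2, col=5), (row=3, col=0), (row=3, col=6)
  Distance 8: (row=0, col=2), (row=0, col=4), (row=1, col=1), (row=1, col=5), (row=2, col=0), (row=2, col=6)
  Distance 9: (row=0, col=1), (row=0, col=5), (row=1, col=6)
  Distance 10: (row=0, col=0), (row=0, col=6)
Total reachable: 61 (grid has 61 open cells total)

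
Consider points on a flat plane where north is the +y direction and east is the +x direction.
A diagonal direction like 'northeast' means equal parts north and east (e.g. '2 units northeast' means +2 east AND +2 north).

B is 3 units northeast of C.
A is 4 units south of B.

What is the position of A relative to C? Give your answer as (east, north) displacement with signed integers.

Place C at the origin (east=0, north=0).
  B is 3 units northeast of C: delta (east=+3, north=+3); B at (east=3, north=3).
  A is 4 units south of B: delta (east=+0, north=-4); A at (east=3, north=-1).
Therefore A relative to C: (east=3, north=-1).

Answer: A is at (east=3, north=-1) relative to C.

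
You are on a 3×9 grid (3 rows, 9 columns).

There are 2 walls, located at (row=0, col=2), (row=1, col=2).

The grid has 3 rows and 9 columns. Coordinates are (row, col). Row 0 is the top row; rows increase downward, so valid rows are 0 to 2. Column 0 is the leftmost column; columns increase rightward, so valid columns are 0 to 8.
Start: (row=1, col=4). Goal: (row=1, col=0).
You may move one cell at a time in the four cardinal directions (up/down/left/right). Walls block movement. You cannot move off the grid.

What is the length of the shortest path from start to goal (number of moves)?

BFS from (row=1, col=4) until reaching (row=1, col=0):
  Distance 0: (row=1, col=4)
  Distance 1: (row=0, col=4), (row=1, col=3), (row=1, col=5), (row=2, col=4)
  Distance 2: (row=0, col=3), (row=0, col=5), (row=1, col=6), (row=2, col=3), (row=2, col=5)
  Distance 3: (row=0, col=6), (row=1, col=7), (row=2, col=2), (row=2, col=6)
  Distance 4: (row=0, col=7), (row=1, col=8), (row=2, col=1), (row=2, col=7)
  Distance 5: (row=0, col=8), (row=1, col=1), (row=2, col=0), (row=2, col=8)
  Distance 6: (row=0, col=1), (row=1, col=0)  <- goal reached here
One shortest path (6 moves): (row=1, col=4) -> (row=1, col=3) -> (row=2, col=3) -> (row=2, col=2) -> (row=2, col=1) -> (row=2, col=0) -> (row=1, col=0)

Answer: Shortest path length: 6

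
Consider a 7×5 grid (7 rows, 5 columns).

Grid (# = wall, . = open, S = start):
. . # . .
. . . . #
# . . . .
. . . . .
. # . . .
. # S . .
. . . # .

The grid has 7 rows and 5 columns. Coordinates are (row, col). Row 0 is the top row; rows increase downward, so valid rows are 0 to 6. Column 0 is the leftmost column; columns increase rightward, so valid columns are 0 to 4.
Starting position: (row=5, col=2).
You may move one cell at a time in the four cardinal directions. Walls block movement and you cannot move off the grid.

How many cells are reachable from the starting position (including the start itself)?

BFS flood-fill from (row=5, col=2):
  Distance 0: (row=5, col=2)
  Distance 1: (row=4, col=2), (row=5, col=3), (row=6, col=2)
  Distance 2: (row=3, col=2), (row=4, col=3), (row=5, col=4), (row=6, col=1)
  Distance 3: (row=2, col=2), (row=3, col=1), (row=3, col=3), (row=4, col=4), (row=6, col=0), (row=6, col=4)
  Distance 4: (row=1, col=2), (row=2, col=1), (row=2, col=3), (row=3, col=0), (row=3, col=4), (row=5, col=0)
  Distance 5: (row=1, col=1), (row=1, col=3), (row=2, col=4), (row=4, col=0)
  Distance 6: (row=0, col=1), (row=0, col=3), (row=1, col=0)
  Distance 7: (row=0, col=0), (row=0, col=4)
Total reachable: 29 (grid has 29 open cells total)

Answer: Reachable cells: 29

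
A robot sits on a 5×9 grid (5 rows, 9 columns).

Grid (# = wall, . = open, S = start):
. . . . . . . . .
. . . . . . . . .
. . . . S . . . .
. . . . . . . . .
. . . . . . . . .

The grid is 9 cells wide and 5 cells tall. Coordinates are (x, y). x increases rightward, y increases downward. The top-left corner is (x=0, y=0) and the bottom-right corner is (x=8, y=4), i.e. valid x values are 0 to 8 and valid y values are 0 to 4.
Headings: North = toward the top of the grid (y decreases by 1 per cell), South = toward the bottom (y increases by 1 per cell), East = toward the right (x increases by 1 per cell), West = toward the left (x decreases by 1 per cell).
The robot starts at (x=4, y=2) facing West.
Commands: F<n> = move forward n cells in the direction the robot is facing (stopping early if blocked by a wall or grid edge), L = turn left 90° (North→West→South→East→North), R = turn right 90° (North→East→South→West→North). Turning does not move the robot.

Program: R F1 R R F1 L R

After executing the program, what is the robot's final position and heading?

Start: (x=4, y=2), facing West
  R: turn right, now facing North
  F1: move forward 1, now at (x=4, y=1)
  R: turn right, now facing East
  R: turn right, now facing South
  F1: move forward 1, now at (x=4, y=2)
  L: turn left, now facing East
  R: turn right, now facing South
Final: (x=4, y=2), facing South

Answer: Final position: (x=4, y=2), facing South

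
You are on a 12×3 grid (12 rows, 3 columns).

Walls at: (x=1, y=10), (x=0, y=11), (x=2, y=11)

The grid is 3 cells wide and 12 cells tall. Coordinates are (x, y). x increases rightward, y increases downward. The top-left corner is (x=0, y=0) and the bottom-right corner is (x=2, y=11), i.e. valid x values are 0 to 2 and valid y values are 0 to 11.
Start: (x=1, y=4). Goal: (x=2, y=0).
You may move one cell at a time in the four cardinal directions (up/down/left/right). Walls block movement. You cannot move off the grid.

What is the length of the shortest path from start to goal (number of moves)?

BFS from (x=1, y=4) until reaching (x=2, y=0):
  Distance 0: (x=1, y=4)
  Distance 1: (x=1, y=3), (x=0, y=4), (x=2, y=4), (x=1, y=5)
  Distance 2: (x=1, y=2), (x=0, y=3), (x=2, y=3), (x=0, y=5), (x=2, y=5), (x=1, y=6)
  Distance 3: (x=1, y=1), (x=0, y=2), (x=2, y=2), (x=0, y=6), (x=2, y=6), (x=1, y=7)
  Distance 4: (x=1, y=0), (x=0, y=1), (x=2, y=1), (x=0, y=7), (x=2, y=7), (x=1, y=8)
  Distance 5: (x=0, y=0), (x=2, y=0), (x=0, y=8), (x=2, y=8), (x=1, y=9)  <- goal reached here
One shortest path (5 moves): (x=1, y=4) -> (x=2, y=4) -> (x=2, y=3) -> (x=2, y=2) -> (x=2, y=1) -> (x=2, y=0)

Answer: Shortest path length: 5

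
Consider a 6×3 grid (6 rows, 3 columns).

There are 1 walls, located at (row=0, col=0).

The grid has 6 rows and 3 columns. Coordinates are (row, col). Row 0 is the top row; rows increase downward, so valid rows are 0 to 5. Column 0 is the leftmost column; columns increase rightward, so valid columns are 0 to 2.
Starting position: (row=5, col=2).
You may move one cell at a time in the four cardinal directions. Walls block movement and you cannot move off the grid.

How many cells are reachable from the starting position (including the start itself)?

Answer: Reachable cells: 17

Derivation:
BFS flood-fill from (row=5, col=2):
  Distance 0: (row=5, col=2)
  Distance 1: (row=4, col=2), (row=5, col=1)
  Distance 2: (row=3, col=2), (row=4, col=1), (row=5, col=0)
  Distance 3: (row=2, col=2), (row=3, col=1), (row=4, col=0)
  Distance 4: (row=1, col=2), (row=2, col=1), (row=3, col=0)
  Distance 5: (row=0, col=2), (row=1, col=1), (row=2, col=0)
  Distance 6: (row=0, col=1), (row=1, col=0)
Total reachable: 17 (grid has 17 open cells total)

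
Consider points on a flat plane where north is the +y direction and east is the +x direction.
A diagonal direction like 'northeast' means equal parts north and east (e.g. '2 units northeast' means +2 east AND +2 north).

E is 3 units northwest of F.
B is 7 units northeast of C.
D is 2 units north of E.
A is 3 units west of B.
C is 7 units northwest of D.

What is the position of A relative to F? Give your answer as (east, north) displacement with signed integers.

Answer: A is at (east=-6, north=19) relative to F.

Derivation:
Place F at the origin (east=0, north=0).
  E is 3 units northwest of F: delta (east=-3, north=+3); E at (east=-3, north=3).
  D is 2 units north of E: delta (east=+0, north=+2); D at (east=-3, north=5).
  C is 7 units northwest of D: delta (east=-7, north=+7); C at (east=-10, north=12).
  B is 7 units northeast of C: delta (east=+7, north=+7); B at (east=-3, north=19).
  A is 3 units west of B: delta (east=-3, north=+0); A at (east=-6, north=19).
Therefore A relative to F: (east=-6, north=19).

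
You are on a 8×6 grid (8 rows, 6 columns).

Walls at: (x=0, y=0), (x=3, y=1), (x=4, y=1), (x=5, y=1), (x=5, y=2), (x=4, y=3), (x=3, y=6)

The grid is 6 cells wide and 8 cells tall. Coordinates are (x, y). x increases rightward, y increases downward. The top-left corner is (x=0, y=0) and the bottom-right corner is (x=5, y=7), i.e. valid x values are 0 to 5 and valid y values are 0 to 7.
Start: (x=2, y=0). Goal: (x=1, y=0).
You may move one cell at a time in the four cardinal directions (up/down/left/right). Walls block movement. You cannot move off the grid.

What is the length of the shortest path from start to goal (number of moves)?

BFS from (x=2, y=0) until reaching (x=1, y=0):
  Distance 0: (x=2, y=0)
  Distance 1: (x=1, y=0), (x=3, y=0), (x=2, y=1)  <- goal reached here
One shortest path (1 moves): (x=2, y=0) -> (x=1, y=0)

Answer: Shortest path length: 1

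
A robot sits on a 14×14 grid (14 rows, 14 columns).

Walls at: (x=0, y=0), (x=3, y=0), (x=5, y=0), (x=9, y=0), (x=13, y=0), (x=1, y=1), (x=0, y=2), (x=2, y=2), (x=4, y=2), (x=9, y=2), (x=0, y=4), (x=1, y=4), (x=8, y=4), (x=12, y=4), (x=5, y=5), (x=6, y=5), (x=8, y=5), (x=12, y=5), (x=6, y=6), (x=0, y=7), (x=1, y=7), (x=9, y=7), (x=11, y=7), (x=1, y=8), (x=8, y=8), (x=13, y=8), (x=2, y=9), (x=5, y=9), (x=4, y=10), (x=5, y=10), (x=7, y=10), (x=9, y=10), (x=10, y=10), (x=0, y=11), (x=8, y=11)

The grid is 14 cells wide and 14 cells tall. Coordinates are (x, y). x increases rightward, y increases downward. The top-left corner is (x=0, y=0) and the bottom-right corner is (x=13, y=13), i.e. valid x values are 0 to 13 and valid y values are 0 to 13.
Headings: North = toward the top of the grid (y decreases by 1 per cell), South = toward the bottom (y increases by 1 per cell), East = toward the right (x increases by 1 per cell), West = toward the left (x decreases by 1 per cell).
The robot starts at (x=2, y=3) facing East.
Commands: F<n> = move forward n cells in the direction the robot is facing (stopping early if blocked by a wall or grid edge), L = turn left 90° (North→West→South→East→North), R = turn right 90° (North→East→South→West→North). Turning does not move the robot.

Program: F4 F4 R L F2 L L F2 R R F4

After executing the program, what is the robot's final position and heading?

Answer: Final position: (x=13, y=3), facing East

Derivation:
Start: (x=2, y=3), facing East
  F4: move forward 4, now at (x=6, y=3)
  F4: move forward 4, now at (x=10, y=3)
  R: turn right, now facing South
  L: turn left, now facing East
  F2: move forward 2, now at (x=12, y=3)
  L: turn left, now facing North
  L: turn left, now facing West
  F2: move forward 2, now at (x=10, y=3)
  R: turn right, now facing North
  R: turn right, now facing East
  F4: move forward 3/4 (blocked), now at (x=13, y=3)
Final: (x=13, y=3), facing East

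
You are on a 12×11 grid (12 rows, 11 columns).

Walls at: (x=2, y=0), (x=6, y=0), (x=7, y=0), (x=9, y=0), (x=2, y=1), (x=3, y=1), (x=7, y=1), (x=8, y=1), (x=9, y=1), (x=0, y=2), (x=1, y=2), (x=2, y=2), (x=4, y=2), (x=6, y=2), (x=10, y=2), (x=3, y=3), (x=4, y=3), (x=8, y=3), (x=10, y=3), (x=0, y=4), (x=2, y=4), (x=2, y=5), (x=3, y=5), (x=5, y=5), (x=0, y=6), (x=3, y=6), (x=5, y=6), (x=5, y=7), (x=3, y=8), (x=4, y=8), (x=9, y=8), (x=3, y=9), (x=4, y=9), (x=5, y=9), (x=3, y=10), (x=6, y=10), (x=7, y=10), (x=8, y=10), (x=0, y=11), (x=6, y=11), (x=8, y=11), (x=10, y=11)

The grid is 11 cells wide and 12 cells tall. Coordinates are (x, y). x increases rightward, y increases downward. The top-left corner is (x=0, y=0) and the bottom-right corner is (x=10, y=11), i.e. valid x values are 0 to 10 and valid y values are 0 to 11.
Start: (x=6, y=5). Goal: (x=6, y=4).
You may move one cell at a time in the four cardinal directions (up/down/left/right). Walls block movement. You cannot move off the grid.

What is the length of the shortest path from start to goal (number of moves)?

Answer: Shortest path length: 1

Derivation:
BFS from (x=6, y=5) until reaching (x=6, y=4):
  Distance 0: (x=6, y=5)
  Distance 1: (x=6, y=4), (x=7, y=5), (x=6, y=6)  <- goal reached here
One shortest path (1 moves): (x=6, y=5) -> (x=6, y=4)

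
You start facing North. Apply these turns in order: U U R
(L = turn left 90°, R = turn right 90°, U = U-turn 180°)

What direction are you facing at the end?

Start: North
  U (U-turn (180°)) -> South
  U (U-turn (180°)) -> North
  R (right (90° clockwise)) -> East
Final: East

Answer: Final heading: East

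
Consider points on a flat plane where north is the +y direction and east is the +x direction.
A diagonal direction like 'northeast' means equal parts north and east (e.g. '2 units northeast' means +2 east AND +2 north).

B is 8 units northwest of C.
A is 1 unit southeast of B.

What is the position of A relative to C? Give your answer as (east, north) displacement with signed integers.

Answer: A is at (east=-7, north=7) relative to C.

Derivation:
Place C at the origin (east=0, north=0).
  B is 8 units northwest of C: delta (east=-8, north=+8); B at (east=-8, north=8).
  A is 1 unit southeast of B: delta (east=+1, north=-1); A at (east=-7, north=7).
Therefore A relative to C: (east=-7, north=7).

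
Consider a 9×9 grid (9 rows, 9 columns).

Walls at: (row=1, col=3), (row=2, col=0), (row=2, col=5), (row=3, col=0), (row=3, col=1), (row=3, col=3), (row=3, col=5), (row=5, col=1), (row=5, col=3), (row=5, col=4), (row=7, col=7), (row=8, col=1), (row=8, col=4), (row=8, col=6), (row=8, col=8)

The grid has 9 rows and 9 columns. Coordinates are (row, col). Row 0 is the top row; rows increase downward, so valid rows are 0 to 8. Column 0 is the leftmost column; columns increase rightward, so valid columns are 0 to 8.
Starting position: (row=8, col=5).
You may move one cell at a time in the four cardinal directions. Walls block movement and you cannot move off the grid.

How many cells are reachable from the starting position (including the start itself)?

Answer: Reachable cells: 65

Derivation:
BFS flood-fill from (row=8, col=5):
  Distance 0: (row=8, col=5)
  Distance 1: (row=7, col=5)
  Distance 2: (row=6, col=5), (row=7, col=4), (row=7, col=6)
  Distance 3: (row=5, col=5), (row=6, col=4), (row=6, col=6), (row=7, col=3)
  Distance 4: (row=4, col=5), (row=5, col=6), (row=6, col=3), (row=6, col=7), (row=7, col=2), (row=8, col=3)
  Distance 5: (row=4, col=4), (row=4, col=6), (row=5, col=7), (row=6, col=2), (row=6, col=8), (row=7, col=1), (row=8, col=2)
  Distance 6: (row=3, col=4), (row=3, col=6), (row=4, col=3), (row=4, col=7), (row=5, col=2), (row=5, col=8), (row=6, col=1), (row=7, col=0), (row=7, col=8)
  Distance 7: (row=2, col=4), (row=2, col=6), (row=3, col=7), (row=4, col=2), (row=4, col=8), (row=6, col=0), (row=8, col=0)
  Distance 8: (row=1, col=4), (row=1, col=6), (row=2, col=3), (row=2, col=7), (row=3, col=2), (row=3, col=8), (row=4, col=1), (row=5, col=0)
  Distance 9: (row=0, col=4), (row=0, col=6), (row=1, col=5), (row=1, col=7), (row=2, col=2), (row=2, col=8), (row=4, col=0)
  Distance 10: (row=0, col=3), (row=0, col=5), (row=0, col=7), (row=1, col=2), (row=1, col=8), (row=2, col=1)
  Distance 11: (row=0, col=2), (row=0, col=8), (row=1, col=1)
  Distance 12: (row=0, col=1), (row=1, col=0)
  Distance 13: (row=0, col=0)
Total reachable: 65 (grid has 66 open cells total)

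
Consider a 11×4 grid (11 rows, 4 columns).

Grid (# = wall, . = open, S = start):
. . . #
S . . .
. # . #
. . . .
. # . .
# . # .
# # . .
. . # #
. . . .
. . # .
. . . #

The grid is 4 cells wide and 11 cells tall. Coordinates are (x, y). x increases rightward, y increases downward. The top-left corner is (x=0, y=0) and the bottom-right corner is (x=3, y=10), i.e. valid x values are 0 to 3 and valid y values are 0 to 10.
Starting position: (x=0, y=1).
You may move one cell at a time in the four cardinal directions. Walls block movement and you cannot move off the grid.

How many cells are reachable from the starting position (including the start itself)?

BFS flood-fill from (x=0, y=1):
  Distance 0: (x=0, y=1)
  Distance 1: (x=0, y=0), (x=1, y=1), (x=0, y=2)
  Distance 2: (x=1, y=0), (x=2, y=1), (x=0, y=3)
  Distance 3: (x=2, y=0), (x=3, y=1), (x=2, y=2), (x=1, y=3), (x=0, y=4)
  Distance 4: (x=2, y=3)
  Distance 5: (x=3, y=3), (x=2, y=4)
  Distance 6: (x=3, y=4)
  Distance 7: (x=3, y=5)
  Distance 8: (x=3, y=6)
  Distance 9: (x=2, y=6)
Total reachable: 19 (grid has 32 open cells total)

Answer: Reachable cells: 19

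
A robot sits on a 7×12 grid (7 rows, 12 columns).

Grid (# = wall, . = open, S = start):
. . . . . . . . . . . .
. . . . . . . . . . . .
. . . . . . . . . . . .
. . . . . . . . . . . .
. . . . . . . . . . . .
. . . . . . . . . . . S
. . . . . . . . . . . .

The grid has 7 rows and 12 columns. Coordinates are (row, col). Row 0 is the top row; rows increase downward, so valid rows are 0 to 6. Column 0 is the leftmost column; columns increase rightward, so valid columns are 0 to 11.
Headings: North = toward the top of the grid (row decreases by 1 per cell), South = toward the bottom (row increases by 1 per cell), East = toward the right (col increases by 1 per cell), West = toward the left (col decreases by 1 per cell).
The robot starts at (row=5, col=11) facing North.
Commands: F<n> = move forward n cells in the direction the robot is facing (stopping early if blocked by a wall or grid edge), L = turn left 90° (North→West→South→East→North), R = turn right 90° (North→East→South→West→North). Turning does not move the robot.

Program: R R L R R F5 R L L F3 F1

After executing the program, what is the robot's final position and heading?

Start: (row=5, col=11), facing North
  R: turn right, now facing East
  R: turn right, now facing South
  L: turn left, now facing East
  R: turn right, now facing South
  R: turn right, now facing West
  F5: move forward 5, now at (row=5, col=6)
  R: turn right, now facing North
  L: turn left, now facing West
  L: turn left, now facing South
  F3: move forward 1/3 (blocked), now at (row=6, col=6)
  F1: move forward 0/1 (blocked), now at (row=6, col=6)
Final: (row=6, col=6), facing South

Answer: Final position: (row=6, col=6), facing South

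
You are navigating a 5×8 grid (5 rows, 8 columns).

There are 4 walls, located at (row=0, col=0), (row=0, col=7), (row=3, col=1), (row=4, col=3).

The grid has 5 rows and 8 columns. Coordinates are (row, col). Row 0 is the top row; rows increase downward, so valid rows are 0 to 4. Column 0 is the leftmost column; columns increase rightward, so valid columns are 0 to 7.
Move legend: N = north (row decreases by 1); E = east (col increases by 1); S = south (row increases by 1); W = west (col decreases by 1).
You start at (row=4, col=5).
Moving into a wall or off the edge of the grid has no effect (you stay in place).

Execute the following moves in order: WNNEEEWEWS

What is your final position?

Start: (row=4, col=5)
  W (west): (row=4, col=5) -> (row=4, col=4)
  N (north): (row=4, col=4) -> (row=3, col=4)
  N (north): (row=3, col=4) -> (row=2, col=4)
  E (east): (row=2, col=4) -> (row=2, col=5)
  E (east): (row=2, col=5) -> (row=2, col=6)
  E (east): (row=2, col=6) -> (row=2, col=7)
  W (west): (row=2, col=7) -> (row=2, col=6)
  E (east): (row=2, col=6) -> (row=2, col=7)
  W (west): (row=2, col=7) -> (row=2, col=6)
  S (south): (row=2, col=6) -> (row=3, col=6)
Final: (row=3, col=6)

Answer: Final position: (row=3, col=6)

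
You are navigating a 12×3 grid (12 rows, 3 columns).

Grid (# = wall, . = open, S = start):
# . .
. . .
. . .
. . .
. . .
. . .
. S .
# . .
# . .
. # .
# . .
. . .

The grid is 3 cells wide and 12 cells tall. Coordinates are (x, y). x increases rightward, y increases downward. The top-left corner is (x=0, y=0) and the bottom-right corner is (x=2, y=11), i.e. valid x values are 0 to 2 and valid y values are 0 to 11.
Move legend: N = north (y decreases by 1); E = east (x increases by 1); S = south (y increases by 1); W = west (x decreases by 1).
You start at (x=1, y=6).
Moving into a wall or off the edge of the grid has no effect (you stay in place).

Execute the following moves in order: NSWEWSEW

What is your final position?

Answer: Final position: (x=0, y=6)

Derivation:
Start: (x=1, y=6)
  N (north): (x=1, y=6) -> (x=1, y=5)
  S (south): (x=1, y=5) -> (x=1, y=6)
  W (west): (x=1, y=6) -> (x=0, y=6)
  E (east): (x=0, y=6) -> (x=1, y=6)
  W (west): (x=1, y=6) -> (x=0, y=6)
  S (south): blocked, stay at (x=0, y=6)
  E (east): (x=0, y=6) -> (x=1, y=6)
  W (west): (x=1, y=6) -> (x=0, y=6)
Final: (x=0, y=6)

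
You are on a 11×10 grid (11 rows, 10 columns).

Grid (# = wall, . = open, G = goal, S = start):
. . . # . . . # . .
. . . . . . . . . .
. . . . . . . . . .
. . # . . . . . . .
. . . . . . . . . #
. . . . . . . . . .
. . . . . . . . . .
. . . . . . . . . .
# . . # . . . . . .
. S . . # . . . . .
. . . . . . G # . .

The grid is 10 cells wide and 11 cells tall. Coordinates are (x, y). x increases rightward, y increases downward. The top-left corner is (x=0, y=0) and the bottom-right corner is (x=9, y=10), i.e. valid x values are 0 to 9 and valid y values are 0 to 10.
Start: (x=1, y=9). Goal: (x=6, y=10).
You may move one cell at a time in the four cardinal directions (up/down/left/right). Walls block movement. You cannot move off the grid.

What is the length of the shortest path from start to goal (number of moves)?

BFS from (x=1, y=9) until reaching (x=6, y=10):
  Distance 0: (x=1, y=9)
  Distance 1: (x=1, y=8), (x=0, y=9), (x=2, y=9), (x=1, y=10)
  Distance 2: (x=1, y=7), (x=2, y=8), (x=3, y=9), (x=0, y=10), (x=2, y=10)
  Distance 3: (x=1, y=6), (x=0, y=7), (x=2, y=7), (x=3, y=10)
  Distance 4: (x=1, y=5), (x=0, y=6), (x=2, y=6), (x=3, y=7), (x=4, y=10)
  Distance 5: (x=1, y=4), (x=0, y=5), (x=2, y=5), (x=3, y=6), (x=4, y=7), (x=5, y=10)
  Distance 6: (x=1, y=3), (x=0, y=4), (x=2, y=4), (x=3, y=5), (x=4, y=6), (x=5, y=7), (x=4, y=8), (x=5, y=9), (x=6, y=10)  <- goal reached here
One shortest path (6 moves): (x=1, y=9) -> (x=2, y=9) -> (x=3, y=9) -> (x=3, y=10) -> (x=4, y=10) -> (x=5, y=10) -> (x=6, y=10)

Answer: Shortest path length: 6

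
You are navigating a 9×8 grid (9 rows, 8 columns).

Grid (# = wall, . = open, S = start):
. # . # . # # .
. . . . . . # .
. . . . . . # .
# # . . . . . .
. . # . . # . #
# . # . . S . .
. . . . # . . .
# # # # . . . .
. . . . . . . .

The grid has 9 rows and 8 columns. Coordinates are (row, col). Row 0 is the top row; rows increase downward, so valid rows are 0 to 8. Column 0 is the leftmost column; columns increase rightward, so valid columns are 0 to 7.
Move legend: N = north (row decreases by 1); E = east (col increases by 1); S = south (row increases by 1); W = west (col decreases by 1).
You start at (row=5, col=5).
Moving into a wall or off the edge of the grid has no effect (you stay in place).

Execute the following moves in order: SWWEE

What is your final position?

Start: (row=5, col=5)
  S (south): (row=5, col=5) -> (row=6, col=5)
  W (west): blocked, stay at (row=6, col=5)
  W (west): blocked, stay at (row=6, col=5)
  E (east): (row=6, col=5) -> (row=6, col=6)
  E (east): (row=6, col=6) -> (row=6, col=7)
Final: (row=6, col=7)

Answer: Final position: (row=6, col=7)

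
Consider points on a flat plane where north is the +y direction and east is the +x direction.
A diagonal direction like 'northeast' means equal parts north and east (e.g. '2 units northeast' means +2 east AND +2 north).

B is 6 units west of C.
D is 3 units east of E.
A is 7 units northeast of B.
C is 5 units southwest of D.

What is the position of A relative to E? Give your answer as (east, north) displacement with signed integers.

Place E at the origin (east=0, north=0).
  D is 3 units east of E: delta (east=+3, north=+0); D at (east=3, north=0).
  C is 5 units southwest of D: delta (east=-5, north=-5); C at (east=-2, north=-5).
  B is 6 units west of C: delta (east=-6, north=+0); B at (east=-8, north=-5).
  A is 7 units northeast of B: delta (east=+7, north=+7); A at (east=-1, north=2).
Therefore A relative to E: (east=-1, north=2).

Answer: A is at (east=-1, north=2) relative to E.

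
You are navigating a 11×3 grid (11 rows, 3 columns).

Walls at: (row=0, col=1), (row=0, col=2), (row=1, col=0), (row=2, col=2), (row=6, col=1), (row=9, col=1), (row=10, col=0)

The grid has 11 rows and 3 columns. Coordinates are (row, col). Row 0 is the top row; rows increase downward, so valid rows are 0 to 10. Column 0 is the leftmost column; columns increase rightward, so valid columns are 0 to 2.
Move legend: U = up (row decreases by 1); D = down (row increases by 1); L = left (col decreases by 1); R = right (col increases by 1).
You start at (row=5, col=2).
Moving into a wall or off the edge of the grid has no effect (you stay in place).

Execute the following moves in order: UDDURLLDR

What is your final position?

Start: (row=5, col=2)
  U (up): (row=5, col=2) -> (row=4, col=2)
  D (down): (row=4, col=2) -> (row=5, col=2)
  D (down): (row=5, col=2) -> (row=6, col=2)
  U (up): (row=6, col=2) -> (row=5, col=2)
  R (right): blocked, stay at (row=5, col=2)
  L (left): (row=5, col=2) -> (row=5, col=1)
  L (left): (row=5, col=1) -> (row=5, col=0)
  D (down): (row=5, col=0) -> (row=6, col=0)
  R (right): blocked, stay at (row=6, col=0)
Final: (row=6, col=0)

Answer: Final position: (row=6, col=0)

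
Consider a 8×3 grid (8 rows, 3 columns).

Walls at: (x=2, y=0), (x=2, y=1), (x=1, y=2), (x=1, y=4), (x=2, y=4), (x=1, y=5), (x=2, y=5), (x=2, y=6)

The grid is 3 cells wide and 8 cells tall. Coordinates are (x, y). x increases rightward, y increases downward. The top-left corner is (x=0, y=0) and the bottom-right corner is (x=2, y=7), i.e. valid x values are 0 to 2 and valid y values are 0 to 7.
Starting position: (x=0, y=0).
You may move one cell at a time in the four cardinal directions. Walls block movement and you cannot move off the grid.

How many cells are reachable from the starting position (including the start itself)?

BFS flood-fill from (x=0, y=0):
  Distance 0: (x=0, y=0)
  Distance 1: (x=1, y=0), (x=0, y=1)
  Distance 2: (x=1, y=1), (x=0, y=2)
  Distance 3: (x=0, y=3)
  Distance 4: (x=1, y=3), (x=0, y=4)
  Distance 5: (x=2, y=3), (x=0, y=5)
  Distance 6: (x=2, y=2), (x=0, y=6)
  Distance 7: (x=1, y=6), (x=0, y=7)
  Distance 8: (x=1, y=7)
  Distance 9: (x=2, y=7)
Total reachable: 16 (grid has 16 open cells total)

Answer: Reachable cells: 16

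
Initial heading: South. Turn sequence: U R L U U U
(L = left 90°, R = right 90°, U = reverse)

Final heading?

Answer: Final heading: South

Derivation:
Start: South
  U (U-turn (180°)) -> North
  R (right (90° clockwise)) -> East
  L (left (90° counter-clockwise)) -> North
  U (U-turn (180°)) -> South
  U (U-turn (180°)) -> North
  U (U-turn (180°)) -> South
Final: South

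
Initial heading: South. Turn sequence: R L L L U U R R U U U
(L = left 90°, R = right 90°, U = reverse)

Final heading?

Answer: Final heading: North

Derivation:
Start: South
  R (right (90° clockwise)) -> West
  L (left (90° counter-clockwise)) -> South
  L (left (90° counter-clockwise)) -> East
  L (left (90° counter-clockwise)) -> North
  U (U-turn (180°)) -> South
  U (U-turn (180°)) -> North
  R (right (90° clockwise)) -> East
  R (right (90° clockwise)) -> South
  U (U-turn (180°)) -> North
  U (U-turn (180°)) -> South
  U (U-turn (180°)) -> North
Final: North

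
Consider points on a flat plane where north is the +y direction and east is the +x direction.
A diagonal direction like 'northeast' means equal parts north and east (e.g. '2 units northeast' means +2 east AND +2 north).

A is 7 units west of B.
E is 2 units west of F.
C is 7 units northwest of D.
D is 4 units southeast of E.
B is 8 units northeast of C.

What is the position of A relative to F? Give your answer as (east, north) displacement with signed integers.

Answer: A is at (east=-4, north=11) relative to F.

Derivation:
Place F at the origin (east=0, north=0).
  E is 2 units west of F: delta (east=-2, north=+0); E at (east=-2, north=0).
  D is 4 units southeast of E: delta (east=+4, north=-4); D at (east=2, north=-4).
  C is 7 units northwest of D: delta (east=-7, north=+7); C at (east=-5, north=3).
  B is 8 units northeast of C: delta (east=+8, north=+8); B at (east=3, north=11).
  A is 7 units west of B: delta (east=-7, north=+0); A at (east=-4, north=11).
Therefore A relative to F: (east=-4, north=11).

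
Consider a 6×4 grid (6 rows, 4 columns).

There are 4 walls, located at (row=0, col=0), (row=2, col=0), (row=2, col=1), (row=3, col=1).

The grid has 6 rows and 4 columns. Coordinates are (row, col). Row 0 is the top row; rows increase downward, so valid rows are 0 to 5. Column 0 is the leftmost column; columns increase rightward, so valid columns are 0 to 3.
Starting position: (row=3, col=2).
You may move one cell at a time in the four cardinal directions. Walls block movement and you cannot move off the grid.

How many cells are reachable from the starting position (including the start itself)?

Answer: Reachable cells: 20

Derivation:
BFS flood-fill from (row=3, col=2):
  Distance 0: (row=3, col=2)
  Distance 1: (row=2, col=2), (row=3, col=3), (row=4, col=2)
  Distance 2: (row=1, col=2), (row=2, col=3), (row=4, col=1), (row=4, col=3), (row=5, col=2)
  Distance 3: (row=0, col=2), (row=1, col=1), (row=1, col=3), (row=4, col=0), (row=5, col=1), (row=5, col=3)
  Distance 4: (row=0, col=1), (row=0, col=3), (row=1, col=0), (row=3, col=0), (row=5, col=0)
Total reachable: 20 (grid has 20 open cells total)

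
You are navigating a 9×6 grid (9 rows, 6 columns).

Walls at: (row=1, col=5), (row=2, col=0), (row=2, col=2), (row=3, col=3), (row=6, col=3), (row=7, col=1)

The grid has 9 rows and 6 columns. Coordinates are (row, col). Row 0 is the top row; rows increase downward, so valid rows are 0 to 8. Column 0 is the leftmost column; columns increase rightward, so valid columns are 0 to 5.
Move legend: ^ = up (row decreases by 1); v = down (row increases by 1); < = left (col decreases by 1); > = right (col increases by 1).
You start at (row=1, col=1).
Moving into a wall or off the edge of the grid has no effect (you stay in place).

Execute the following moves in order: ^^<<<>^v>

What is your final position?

Start: (row=1, col=1)
  ^ (up): (row=1, col=1) -> (row=0, col=1)
  ^ (up): blocked, stay at (row=0, col=1)
  < (left): (row=0, col=1) -> (row=0, col=0)
  < (left): blocked, stay at (row=0, col=0)
  < (left): blocked, stay at (row=0, col=0)
  > (right): (row=0, col=0) -> (row=0, col=1)
  ^ (up): blocked, stay at (row=0, col=1)
  v (down): (row=0, col=1) -> (row=1, col=1)
  > (right): (row=1, col=1) -> (row=1, col=2)
Final: (row=1, col=2)

Answer: Final position: (row=1, col=2)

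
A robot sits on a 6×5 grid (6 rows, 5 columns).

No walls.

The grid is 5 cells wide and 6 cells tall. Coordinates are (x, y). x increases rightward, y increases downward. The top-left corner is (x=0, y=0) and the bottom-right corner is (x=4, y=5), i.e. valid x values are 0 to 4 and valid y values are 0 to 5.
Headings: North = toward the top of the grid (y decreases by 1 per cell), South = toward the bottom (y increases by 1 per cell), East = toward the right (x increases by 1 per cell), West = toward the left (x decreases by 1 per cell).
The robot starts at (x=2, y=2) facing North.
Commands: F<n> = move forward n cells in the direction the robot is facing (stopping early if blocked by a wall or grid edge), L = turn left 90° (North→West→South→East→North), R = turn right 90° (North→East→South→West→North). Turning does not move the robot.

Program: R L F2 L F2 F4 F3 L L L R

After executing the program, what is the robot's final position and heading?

Start: (x=2, y=2), facing North
  R: turn right, now facing East
  L: turn left, now facing North
  F2: move forward 2, now at (x=2, y=0)
  L: turn left, now facing West
  F2: move forward 2, now at (x=0, y=0)
  F4: move forward 0/4 (blocked), now at (x=0, y=0)
  F3: move forward 0/3 (blocked), now at (x=0, y=0)
  L: turn left, now facing South
  L: turn left, now facing East
  L: turn left, now facing North
  R: turn right, now facing East
Final: (x=0, y=0), facing East

Answer: Final position: (x=0, y=0), facing East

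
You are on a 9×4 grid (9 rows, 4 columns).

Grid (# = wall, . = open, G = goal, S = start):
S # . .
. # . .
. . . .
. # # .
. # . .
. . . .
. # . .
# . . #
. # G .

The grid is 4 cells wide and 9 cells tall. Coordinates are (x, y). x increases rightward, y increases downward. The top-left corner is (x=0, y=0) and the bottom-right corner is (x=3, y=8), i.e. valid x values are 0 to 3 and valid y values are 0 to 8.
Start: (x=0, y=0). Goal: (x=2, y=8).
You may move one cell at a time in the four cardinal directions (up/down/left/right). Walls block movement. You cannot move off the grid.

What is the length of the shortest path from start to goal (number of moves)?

BFS from (x=0, y=0) until reaching (x=2, y=8):
  Distance 0: (x=0, y=0)
  Distance 1: (x=0, y=1)
  Distance 2: (x=0, y=2)
  Distance 3: (x=1, y=2), (x=0, y=3)
  Distance 4: (x=2, y=2), (x=0, y=4)
  Distance 5: (x=2, y=1), (x=3, y=2), (x=0, y=5)
  Distance 6: (x=2, y=0), (x=3, y=1), (x=3, y=3), (x=1, y=5), (x=0, y=6)
  Distance 7: (x=3, y=0), (x=3, y=4), (x=2, y=5)
  Distance 8: (x=2, y=4), (x=3, y=5), (x=2, y=6)
  Distance 9: (x=3, y=6), (x=2, y=7)
  Distance 10: (x=1, y=7), (x=2, y=8)  <- goal reached here
One shortest path (10 moves): (x=0, y=0) -> (x=0, y=1) -> (x=0, y=2) -> (x=0, y=3) -> (x=0, y=4) -> (x=0, y=5) -> (x=1, y=5) -> (x=2, y=5) -> (x=2, y=6) -> (x=2, y=7) -> (x=2, y=8)

Answer: Shortest path length: 10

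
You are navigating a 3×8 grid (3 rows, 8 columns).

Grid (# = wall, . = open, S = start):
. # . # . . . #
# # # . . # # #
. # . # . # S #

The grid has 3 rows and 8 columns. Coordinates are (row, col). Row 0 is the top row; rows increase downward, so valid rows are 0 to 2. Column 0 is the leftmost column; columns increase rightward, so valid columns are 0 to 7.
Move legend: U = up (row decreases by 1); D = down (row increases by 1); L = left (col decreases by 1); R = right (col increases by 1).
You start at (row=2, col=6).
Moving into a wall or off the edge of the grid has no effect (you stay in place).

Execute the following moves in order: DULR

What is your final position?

Answer: Final position: (row=2, col=6)

Derivation:
Start: (row=2, col=6)
  D (down): blocked, stay at (row=2, col=6)
  U (up): blocked, stay at (row=2, col=6)
  L (left): blocked, stay at (row=2, col=6)
  R (right): blocked, stay at (row=2, col=6)
Final: (row=2, col=6)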